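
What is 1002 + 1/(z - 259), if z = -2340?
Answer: 2604197/2599 ≈ 1002.0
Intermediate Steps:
1002 + 1/(z - 259) = 1002 + 1/(-2340 - 259) = 1002 + 1/(-2599) = 1002 - 1/2599 = 2604197/2599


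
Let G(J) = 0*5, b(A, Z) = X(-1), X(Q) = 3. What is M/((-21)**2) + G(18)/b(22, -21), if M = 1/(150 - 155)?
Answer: -1/2205 ≈ -0.00045351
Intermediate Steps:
b(A, Z) = 3
M = -1/5 (M = 1/(-5) = -1/5 ≈ -0.20000)
G(J) = 0
M/((-21)**2) + G(18)/b(22, -21) = -1/(5*((-21)**2)) + 0/3 = -1/5/441 + 0*(1/3) = -1/5*1/441 + 0 = -1/2205 + 0 = -1/2205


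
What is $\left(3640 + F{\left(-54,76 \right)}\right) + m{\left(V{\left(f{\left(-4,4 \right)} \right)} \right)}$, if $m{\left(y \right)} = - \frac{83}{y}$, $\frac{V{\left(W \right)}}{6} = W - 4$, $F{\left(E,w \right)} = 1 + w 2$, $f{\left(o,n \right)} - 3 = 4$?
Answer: $\frac{68191}{18} \approx 3788.4$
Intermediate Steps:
$f{\left(o,n \right)} = 7$ ($f{\left(o,n \right)} = 3 + 4 = 7$)
$F{\left(E,w \right)} = 1 + 2 w$
$V{\left(W \right)} = -24 + 6 W$ ($V{\left(W \right)} = 6 \left(W - 4\right) = 6 \left(-4 + W\right) = -24 + 6 W$)
$\left(3640 + F{\left(-54,76 \right)}\right) + m{\left(V{\left(f{\left(-4,4 \right)} \right)} \right)} = \left(3640 + \left(1 + 2 \cdot 76\right)\right) - \frac{83}{-24 + 6 \cdot 7} = \left(3640 + \left(1 + 152\right)\right) - \frac{83}{-24 + 42} = \left(3640 + 153\right) - \frac{83}{18} = 3793 - \frac{83}{18} = \frac{68191}{18}$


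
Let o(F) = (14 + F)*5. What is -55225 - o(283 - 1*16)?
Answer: -56630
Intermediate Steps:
o(F) = 70 + 5*F
-55225 - o(283 - 1*16) = -55225 - (70 + 5*(283 - 1*16)) = -55225 - (70 + 5*(283 - 16)) = -55225 - (70 + 5*267) = -55225 - (70 + 1335) = -55225 - 1*1405 = -55225 - 1405 = -56630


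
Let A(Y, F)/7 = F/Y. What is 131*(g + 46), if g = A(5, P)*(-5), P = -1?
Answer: 6943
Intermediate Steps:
A(Y, F) = 7*F/Y (A(Y, F) = 7*(F/Y) = 7*F/Y)
g = 7 (g = (7*(-1)/5)*(-5) = (7*(-1)*(⅕))*(-5) = -7/5*(-5) = 7)
131*(g + 46) = 131*(7 + 46) = 131*53 = 6943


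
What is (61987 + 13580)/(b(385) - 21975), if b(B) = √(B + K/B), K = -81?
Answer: -639325157625/185916592481 - 302268*√3564715/185916592481 ≈ -3.4418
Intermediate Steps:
b(B) = √(B - 81/B)
(61987 + 13580)/(b(385) - 21975) = (61987 + 13580)/(√(385 - 81/385) - 21975) = 75567/(√(385 - 81*1/385) - 21975) = 75567/(√(385 - 81/385) - 21975) = 75567/(√(148144/385) - 21975) = 75567/(4*√3564715/385 - 21975) = 75567/(-21975 + 4*√3564715/385)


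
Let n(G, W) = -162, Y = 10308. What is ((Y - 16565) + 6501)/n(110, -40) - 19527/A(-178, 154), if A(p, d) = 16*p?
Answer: 1234231/230688 ≈ 5.3502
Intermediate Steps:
((Y - 16565) + 6501)/n(110, -40) - 19527/A(-178, 154) = ((10308 - 16565) + 6501)/(-162) - 19527/(16*(-178)) = (-6257 + 6501)*(-1/162) - 19527/(-2848) = 244*(-1/162) - 19527*(-1/2848) = -122/81 + 19527/2848 = 1234231/230688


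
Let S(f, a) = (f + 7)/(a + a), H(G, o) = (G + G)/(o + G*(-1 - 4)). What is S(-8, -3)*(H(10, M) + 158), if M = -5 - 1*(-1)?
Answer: 2128/81 ≈ 26.272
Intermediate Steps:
M = -4 (M = -5 + 1 = -4)
H(G, o) = 2*G/(o - 5*G) (H(G, o) = (2*G)/(o + G*(-5)) = (2*G)/(o - 5*G) = 2*G/(o - 5*G))
S(f, a) = (7 + f)/(2*a) (S(f, a) = (7 + f)/((2*a)) = (7 + f)*(1/(2*a)) = (7 + f)/(2*a))
S(-8, -3)*(H(10, M) + 158) = ((1/2)*(7 - 8)/(-3))*(2*10/(-4 - 5*10) + 158) = ((1/2)*(-1/3)*(-1))*(2*10/(-4 - 50) + 158) = (2*10/(-54) + 158)/6 = (2*10*(-1/54) + 158)/6 = (-10/27 + 158)/6 = (1/6)*(4256/27) = 2128/81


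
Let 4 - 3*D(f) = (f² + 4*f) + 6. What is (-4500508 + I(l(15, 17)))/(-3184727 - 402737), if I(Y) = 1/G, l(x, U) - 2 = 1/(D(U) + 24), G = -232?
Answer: 1044117857/832291648 ≈ 1.2545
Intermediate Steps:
D(f) = -⅔ - 4*f/3 - f²/3 (D(f) = 4/3 - ((f² + 4*f) + 6)/3 = 4/3 - (6 + f² + 4*f)/3 = 4/3 + (-2 - 4*f/3 - f²/3) = -⅔ - 4*f/3 - f²/3)
l(x, U) = 2 + 1/(70/3 - 4*U/3 - U²/3) (l(x, U) = 2 + 1/((-⅔ - 4*U/3 - U²/3) + 24) = 2 + 1/(70/3 - 4*U/3 - U²/3))
I(Y) = -1/232 (I(Y) = 1/(-232) = -1/232)
(-4500508 + I(l(15, 17)))/(-3184727 - 402737) = (-4500508 - 1/232)/(-3184727 - 402737) = -1044117857/232/(-3587464) = -1044117857/232*(-1/3587464) = 1044117857/832291648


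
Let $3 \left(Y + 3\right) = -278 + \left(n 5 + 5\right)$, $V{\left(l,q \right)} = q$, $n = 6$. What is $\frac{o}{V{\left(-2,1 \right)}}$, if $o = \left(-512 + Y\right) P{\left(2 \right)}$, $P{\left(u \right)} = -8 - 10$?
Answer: $10728$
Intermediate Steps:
$P{\left(u \right)} = -18$
$Y = -84$ ($Y = -3 + \frac{-278 + \left(6 \cdot 5 + 5\right)}{3} = -3 + \frac{-278 + \left(30 + 5\right)}{3} = -3 + \frac{-278 + 35}{3} = -3 + \frac{1}{3} \left(-243\right) = -3 - 81 = -84$)
$o = 10728$ ($o = \left(-512 - 84\right) \left(-18\right) = \left(-596\right) \left(-18\right) = 10728$)
$\frac{o}{V{\left(-2,1 \right)}} = \frac{10728}{1} = 10728 \cdot 1 = 10728$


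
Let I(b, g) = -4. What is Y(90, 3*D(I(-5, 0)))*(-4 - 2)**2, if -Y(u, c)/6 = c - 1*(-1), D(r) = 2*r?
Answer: 4968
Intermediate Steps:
Y(u, c) = -6 - 6*c (Y(u, c) = -6*(c - 1*(-1)) = -6*(c + 1) = -6*(1 + c) = -6 - 6*c)
Y(90, 3*D(I(-5, 0)))*(-4 - 2)**2 = (-6 - 18*2*(-4))*(-4 - 2)**2 = (-6 - 18*(-8))*(-6)**2 = (-6 - 6*(-24))*36 = (-6 + 144)*36 = 138*36 = 4968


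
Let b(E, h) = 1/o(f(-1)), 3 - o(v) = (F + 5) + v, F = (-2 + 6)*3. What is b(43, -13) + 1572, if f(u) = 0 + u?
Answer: 20435/13 ≈ 1571.9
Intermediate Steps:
F = 12 (F = 4*3 = 12)
f(u) = u
o(v) = -14 - v (o(v) = 3 - ((12 + 5) + v) = 3 - (17 + v) = 3 + (-17 - v) = -14 - v)
b(E, h) = -1/13 (b(E, h) = 1/(-14 - 1*(-1)) = 1/(-14 + 1) = 1/(-13) = -1/13)
b(43, -13) + 1572 = -1/13 + 1572 = 20435/13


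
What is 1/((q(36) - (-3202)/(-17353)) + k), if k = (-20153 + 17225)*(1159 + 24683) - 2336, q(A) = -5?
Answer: -17353/1313061896303 ≈ -1.3216e-8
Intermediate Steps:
k = -75667712 (k = -2928*25842 - 2336 = -75665376 - 2336 = -75667712)
1/((q(36) - (-3202)/(-17353)) + k) = 1/((-5 - (-3202)/(-17353)) - 75667712) = 1/((-5 - (-3202)*(-1)/17353) - 75667712) = 1/((-5 - 1*3202/17353) - 75667712) = 1/((-5 - 3202/17353) - 75667712) = 1/(-89967/17353 - 75667712) = 1/(-1313061896303/17353) = -17353/1313061896303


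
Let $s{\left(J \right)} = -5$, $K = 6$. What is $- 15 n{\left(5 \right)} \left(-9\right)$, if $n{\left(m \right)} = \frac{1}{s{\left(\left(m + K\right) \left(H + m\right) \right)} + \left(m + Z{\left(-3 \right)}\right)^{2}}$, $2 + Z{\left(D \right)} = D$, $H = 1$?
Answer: $-27$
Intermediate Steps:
$Z{\left(D \right)} = -2 + D$
$n{\left(m \right)} = \frac{1}{-5 + \left(-5 + m\right)^{2}}$ ($n{\left(m \right)} = \frac{1}{-5 + \left(m - 5\right)^{2}} = \frac{1}{-5 + \left(-5 + m\right)^{2}}$)
$- 15 n{\left(5 \right)} \left(-9\right) = - \frac{15}{-5 + \left(-5 + 5\right)^{2}} \left(-9\right) = - \frac{15}{-5 + 0^{2}} \left(-9\right) = - \frac{15}{-5 + 0} \left(-9\right) = - \frac{15}{-5} \left(-9\right) = \left(-15\right) \left(- \frac{1}{5}\right) \left(-9\right) = 3 \left(-9\right) = -27$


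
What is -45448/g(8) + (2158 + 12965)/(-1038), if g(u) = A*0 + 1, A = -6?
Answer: -15730049/346 ≈ -45463.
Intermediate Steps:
g(u) = 1 (g(u) = -6*0 + 1 = 0 + 1 = 1)
-45448/g(8) + (2158 + 12965)/(-1038) = -45448/1 + (2158 + 12965)/(-1038) = -45448*1 + 15123*(-1/1038) = -45448 - 5041/346 = -15730049/346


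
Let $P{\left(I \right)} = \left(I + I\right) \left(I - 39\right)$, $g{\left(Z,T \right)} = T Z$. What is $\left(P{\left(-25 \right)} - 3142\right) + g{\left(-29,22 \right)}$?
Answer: $-580$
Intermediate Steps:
$P{\left(I \right)} = 2 I \left(-39 + I\right)$
$\left(P{\left(-25 \right)} - 3142\right) + g{\left(-29,22 \right)} = \left(2 \left(-25\right) \left(-39 - 25\right) - 3142\right) + 22 \left(-29\right) = \left(2 \left(-25\right) \left(-64\right) - 3142\right) - 638 = \left(3200 - 3142\right) - 638 = 58 - 638 = -580$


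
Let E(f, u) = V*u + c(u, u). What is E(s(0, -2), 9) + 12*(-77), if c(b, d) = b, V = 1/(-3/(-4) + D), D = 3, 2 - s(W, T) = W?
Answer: -4563/5 ≈ -912.60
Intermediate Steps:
s(W, T) = 2 - W
V = 4/15 (V = 1/(-3/(-4) + 3) = 1/(-3*(-¼) + 3) = 1/(¾ + 3) = 1/(15/4) = 4/15 ≈ 0.26667)
E(f, u) = 19*u/15 (E(f, u) = 4*u/15 + u = 19*u/15)
E(s(0, -2), 9) + 12*(-77) = (19/15)*9 + 12*(-77) = 57/5 - 924 = -4563/5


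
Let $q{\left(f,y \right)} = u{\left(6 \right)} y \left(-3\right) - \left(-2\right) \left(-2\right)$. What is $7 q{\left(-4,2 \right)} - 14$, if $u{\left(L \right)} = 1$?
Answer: $-84$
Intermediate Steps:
$q{\left(f,y \right)} = -4 - 3 y$ ($q{\left(f,y \right)} = 1 y \left(-3\right) - \left(-2\right) \left(-2\right) = y \left(-3\right) - 4 = - 3 y - 4 = -4 - 3 y$)
$7 q{\left(-4,2 \right)} - 14 = 7 \left(-4 - 6\right) - 14 = 7 \left(-10\right) - 14 = -70 - 14 = -84$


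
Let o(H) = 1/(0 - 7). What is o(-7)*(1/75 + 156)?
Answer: -11701/525 ≈ -22.288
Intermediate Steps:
o(H) = -⅐ (o(H) = 1/(-7) = -⅐)
o(-7)*(1/75 + 156) = -(1/75 + 156)/7 = -⅐*11701/75 = -11701/525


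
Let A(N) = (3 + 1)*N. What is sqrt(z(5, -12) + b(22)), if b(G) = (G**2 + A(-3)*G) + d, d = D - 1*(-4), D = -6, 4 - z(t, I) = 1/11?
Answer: sqrt(26851)/11 ≈ 14.897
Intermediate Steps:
z(t, I) = 43/11 (z(t, I) = 4 - 1/11 = 43/11)
A(N) = 4*N
d = -2 (d = -6 - 1*(-4) = -6 + 4 = -2)
b(G) = -2 + G**2 - 12*G (b(G) = (G**2 + (4*(-3))*G) - 2 = (G**2 - 12*G) - 2 = -2 + G**2 - 12*G)
sqrt(z(5, -12) + b(22)) = sqrt(43/11 + (-2 + 22**2 - 12*22)) = sqrt(43/11 + (-2 + 484 - 264)) = sqrt(43/11 + 218) = sqrt(2441/11) = sqrt(26851)/11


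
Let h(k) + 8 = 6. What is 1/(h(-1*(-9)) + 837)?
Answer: 1/835 ≈ 0.0011976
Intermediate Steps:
h(k) = -2 (h(k) = -8 + 6 = -2)
1/(h(-1*(-9)) + 837) = 1/(-2 + 837) = 1/835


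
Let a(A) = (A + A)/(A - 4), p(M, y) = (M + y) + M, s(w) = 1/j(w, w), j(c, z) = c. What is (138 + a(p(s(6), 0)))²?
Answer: 2298256/121 ≈ 18994.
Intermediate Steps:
s(w) = 1/w
p(M, y) = y + 2*M
a(A) = 2*A/(-4 + A) (a(A) = (2*A)/(-4 + A) = 2*A/(-4 + A))
(138 + a(p(s(6), 0)))² = (138 + 2*(0 + 2/6)/(-4 + (0 + 2/6)))² = (138 + 2*(0 + 2*(⅙))/(-4 + (0 + 2*(⅙))))² = (138 + 2*(0 + ⅓)/(-4 + (0 + ⅓)))² = (138 + 2*(⅓)/(-4 + ⅓))² = (138 + 2*(⅓)/(-11/3))² = (138 + 2*(⅓)*(-3/11))² = (138 - 2/11)² = (1516/11)² = 2298256/121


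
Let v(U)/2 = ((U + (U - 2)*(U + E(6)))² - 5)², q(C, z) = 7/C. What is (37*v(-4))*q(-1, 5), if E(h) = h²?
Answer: -764259749078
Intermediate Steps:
v(U) = 2*(-5 + (U + (-2 + U)*(36 + U))²)² (v(U) = 2*((U + (U - 2)*(U + 6²))² - 5)² = 2*((U + (-2 + U)*(U + 36))² - 5)² = 2*((U + (-2 + U)*(36 + U))² - 5)² = 2*(-5 + (U + (-2 + U)*(36 + U))²)²)
(37*v(-4))*q(-1, 5) = (37*(2*(-5 + (-72 + (-4)² + 35*(-4))²)²))*(7/(-1)) = (37*(2*(-5 + (-72 + 16 - 140)²)²))*(7*(-1)) = (37*(2*(-5 + (-196)²)²))*(-7) = (37*(2*(-5 + 38416)²))*(-7) = (37*(2*38411²))*(-7) = (37*(2*1475404921))*(-7) = (37*2950809842)*(-7) = 109179964154*(-7) = -764259749078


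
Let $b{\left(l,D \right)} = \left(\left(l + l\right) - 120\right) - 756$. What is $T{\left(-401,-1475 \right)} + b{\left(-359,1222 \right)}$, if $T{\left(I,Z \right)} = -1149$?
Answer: $-2743$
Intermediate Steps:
$b{\left(l,D \right)} = -876 + 2 l$ ($b{\left(l,D \right)} = \left(2 l - 120\right) - 756 = \left(-120 + 2 l\right) - 756 = -876 + 2 l$)
$T{\left(-401,-1475 \right)} + b{\left(-359,1222 \right)} = -1149 + \left(-876 + 2 \left(-359\right)\right) = -1149 - 1594 = -2743$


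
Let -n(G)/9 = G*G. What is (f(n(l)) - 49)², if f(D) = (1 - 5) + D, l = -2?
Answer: 7921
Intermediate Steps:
n(G) = -9*G² (n(G) = -9*G*G = -9*G²)
f(D) = -4 + D
(f(n(l)) - 49)² = ((-4 - 9*(-2)²) - 49)² = ((-4 - 9*4) - 49)² = ((-4 - 36) - 49)² = (-40 - 49)² = (-89)² = 7921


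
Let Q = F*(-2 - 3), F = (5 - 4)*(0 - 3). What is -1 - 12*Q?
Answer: -181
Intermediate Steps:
F = -3 (F = 1*(-3) = -3)
Q = 15 (Q = -3*(-2 - 3) = -3*(-5) = 15)
-1 - 12*Q = -1 - 12*15 = -1 - 180 = -181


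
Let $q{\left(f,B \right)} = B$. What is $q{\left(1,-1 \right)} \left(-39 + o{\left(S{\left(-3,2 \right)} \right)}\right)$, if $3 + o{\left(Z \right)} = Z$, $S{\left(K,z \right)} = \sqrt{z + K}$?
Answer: $42 - i \approx 42.0 - 1.0 i$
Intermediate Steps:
$S{\left(K,z \right)} = \sqrt{K + z}$
$o{\left(Z \right)} = -3 + Z$
$q{\left(1,-1 \right)} \left(-39 + o{\left(S{\left(-3,2 \right)} \right)}\right) = - (-39 - \left(3 - \sqrt{-3 + 2}\right)) = - (-39 - \left(3 - \sqrt{-1}\right)) = - (-39 - \left(3 - i\right)) = - (-42 + i) = 42 - i$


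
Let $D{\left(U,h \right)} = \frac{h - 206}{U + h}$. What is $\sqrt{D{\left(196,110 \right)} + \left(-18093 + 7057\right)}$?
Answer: $\frac{2 i \sqrt{7176363}}{51} \approx 105.05 i$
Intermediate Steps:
$D{\left(U,h \right)} = \frac{-206 + h}{U + h}$
$\sqrt{D{\left(196,110 \right)} + \left(-18093 + 7057\right)} = \sqrt{\frac{-206 + 110}{196 + 110} + \left(-18093 + 7057\right)} = \sqrt{\frac{1}{306} \left(-96\right) - 11036} = \sqrt{- \frac{16}{51} - 11036} = \sqrt{- \frac{562852}{51}} = \frac{2 i \sqrt{7176363}}{51}$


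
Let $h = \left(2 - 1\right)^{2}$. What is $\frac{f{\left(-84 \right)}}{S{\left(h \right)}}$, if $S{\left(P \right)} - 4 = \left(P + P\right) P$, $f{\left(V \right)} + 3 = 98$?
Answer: $\frac{95}{6} \approx 15.833$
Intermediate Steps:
$f{\left(V \right)} = 95$ ($f{\left(V \right)} = -3 + 98 = 95$)
$h = 1$ ($h = 1^{2} = 1$)
$S{\left(P \right)} = 4 + 2 P^{2}$ ($S{\left(P \right)} = 4 + \left(P + P\right) P = 4 + 2 P P = 4 + 2 P^{2}$)
$\frac{f{\left(-84 \right)}}{S{\left(h \right)}} = \frac{95}{4 + 2 \cdot 1^{2}} = \frac{95}{4 + 2 \cdot 1} = \frac{95}{4 + 2} = \frac{95}{6}$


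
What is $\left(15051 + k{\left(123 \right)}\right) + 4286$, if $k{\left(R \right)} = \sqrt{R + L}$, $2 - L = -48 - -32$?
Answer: $19337 + \sqrt{141} \approx 19349.0$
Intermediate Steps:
$L = 18$ ($L = 2 - \left(-48 - -32\right) = 2 - \left(-48 + 32\right) = 2 - -16 = 2 + 16 = 18$)
$k{\left(R \right)} = \sqrt{18 + R}$ ($k{\left(R \right)} = \sqrt{R + 18} = \sqrt{18 + R}$)
$\left(15051 + k{\left(123 \right)}\right) + 4286 = \left(15051 + \sqrt{18 + 123}\right) + 4286 = \left(15051 + \sqrt{141}\right) + 4286 = 19337 + \sqrt{141}$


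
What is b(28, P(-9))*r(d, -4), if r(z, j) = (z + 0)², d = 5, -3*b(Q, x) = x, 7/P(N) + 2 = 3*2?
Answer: -175/12 ≈ -14.583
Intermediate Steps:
P(N) = 7/4 (P(N) = 7/(-2 + 3*2) = 7/(-2 + 6) = 7/4)
b(Q, x) = -x/3
r(z, j) = z²
b(28, P(-9))*r(d, -4) = -⅓*7/4*5² = -7/12*25 = -175/12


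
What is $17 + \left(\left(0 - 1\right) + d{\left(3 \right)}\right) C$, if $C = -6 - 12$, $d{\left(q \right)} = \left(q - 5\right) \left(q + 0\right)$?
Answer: $143$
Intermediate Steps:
$d{\left(q \right)} = q \left(-5 + q\right)$ ($d{\left(q \right)} = \left(-5 + q\right) q = q \left(-5 + q\right)$)
$C = -18$
$17 + \left(\left(0 - 1\right) + d{\left(3 \right)}\right) C = 17 + \left(\left(0 - 1\right) + 3 \left(-5 + 3\right)\right) \left(-18\right) = 17 + \left(-1 + 3 \left(-2\right)\right) \left(-18\right) = 17 + \left(-1 - 6\right) \left(-18\right) = 17 - -126 = 17 + 126 = 143$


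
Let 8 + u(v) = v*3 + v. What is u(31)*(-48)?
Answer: -5568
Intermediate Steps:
u(v) = -8 + 4*v (u(v) = -8 + (v*3 + v) = -8 + (3*v + v) = -8 + 4*v)
u(31)*(-48) = (-8 + 4*31)*(-48) = (-8 + 124)*(-48) = 116*(-48) = -5568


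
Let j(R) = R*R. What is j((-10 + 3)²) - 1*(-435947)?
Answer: 438348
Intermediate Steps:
j(R) = R²
j((-10 + 3)²) - 1*(-435947) = ((-10 + 3)²)² - 1*(-435947) = ((-7)²)² + 435947 = 49² + 435947 = 2401 + 435947 = 438348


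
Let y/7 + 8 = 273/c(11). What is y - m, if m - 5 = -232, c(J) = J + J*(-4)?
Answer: 1244/11 ≈ 113.09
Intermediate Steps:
c(J) = -3*J (c(J) = J - 4*J = -3*J)
m = -227 (m = 5 - 232 = -227)
y = -1253/11 (y = -56 + 7*(273/((-3*11))) = -56 + 7*(273/(-33)) = -56 + 7*(273*(-1/33)) = -56 + 7*(-91/11) = -56 - 637/11 = -1253/11 ≈ -113.91)
y - m = -1253/11 - 1*(-227) = -1253/11 + 227 = 1244/11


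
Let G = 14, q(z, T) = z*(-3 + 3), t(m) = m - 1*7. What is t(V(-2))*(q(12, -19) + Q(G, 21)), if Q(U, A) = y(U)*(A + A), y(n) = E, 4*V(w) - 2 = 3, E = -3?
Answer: 1449/2 ≈ 724.50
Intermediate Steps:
V(w) = 5/4 (V(w) = ½ + (¼)*3 = ½ + ¾ = 5/4)
y(n) = -3
t(m) = -7 + m (t(m) = m - 7 = -7 + m)
q(z, T) = 0 (q(z, T) = z*0 = 0)
Q(U, A) = -6*A (Q(U, A) = -3*(A + A) = -6*A)
t(V(-2))*(q(12, -19) + Q(G, 21)) = (-7 + 5/4)*(0 - 6*21) = -23*(0 - 126)/4 = -23/4*(-126) = 1449/2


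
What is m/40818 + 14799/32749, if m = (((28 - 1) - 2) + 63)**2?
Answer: 428836919/668374341 ≈ 0.64161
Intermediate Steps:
m = 7744 (m = ((27 - 2) + 63)**2 = (25 + 63)**2 = 88**2 = 7744)
m/40818 + 14799/32749 = 7744/40818 + 14799/32749 = 7744*(1/40818) + 14799*(1/32749) = 3872/20409 + 14799/32749 = 428836919/668374341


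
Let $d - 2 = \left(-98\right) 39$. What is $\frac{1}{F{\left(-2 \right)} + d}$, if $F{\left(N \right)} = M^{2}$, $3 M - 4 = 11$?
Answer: $- \frac{1}{3795} \approx -0.0002635$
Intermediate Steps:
$M = 5$ ($M = \frac{4}{3} + \frac{1}{3} \cdot 11 = \frac{4}{3} + \frac{11}{3} = 5$)
$F{\left(N \right)} = 25$ ($F{\left(N \right)} = 5^{2} = 25$)
$d = -3820$ ($d = 2 - 3822 = -3820$)
$\frac{1}{F{\left(-2 \right)} + d} = \frac{1}{25 - 3820} = \frac{1}{-3795} = - \frac{1}{3795}$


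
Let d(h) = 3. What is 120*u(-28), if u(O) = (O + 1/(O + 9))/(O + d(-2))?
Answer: 12792/95 ≈ 134.65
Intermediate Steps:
u(O) = (O + 1/(9 + O))/(3 + O) (u(O) = (O + 1/(O + 9))/(O + 3) = (O + 1/(9 + O))/(3 + O))
120*u(-28) = 120*((1 + (-28)² + 9*(-28))/(27 + (-28)² + 12*(-28))) = 120*((1 + 784 - 252)/(27 + 784 - 336)) = 120*(533/475) = 12792/95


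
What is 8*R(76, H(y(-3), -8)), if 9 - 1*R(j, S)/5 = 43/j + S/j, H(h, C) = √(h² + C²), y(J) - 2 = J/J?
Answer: 6410/19 - 10*√73/19 ≈ 332.87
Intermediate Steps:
y(J) = 3 (y(J) = 2 + J/J = 2 + 1 = 3)
H(h, C) = √(C² + h²)
R(j, S) = 45 - 215/j - 5*S/j (R(j, S) = 45 - 5*(43/j + S/j) = 45 + (-215/j - 5*S/j) = 45 - 215/j - 5*S/j)
8*R(76, H(y(-3), -8)) = 8*(5*(-43 - √((-8)² + 3²) + 9*76)/76) = 8*(5*(1/76)*(-43 - √(64 + 9) + 684)) = 8*(5*(1/76)*(-43 - √73 + 684)) = 8*(5*(1/76)*(641 - √73)) = 8*(3205/76 - 5*√73/76) = 6410/19 - 10*√73/19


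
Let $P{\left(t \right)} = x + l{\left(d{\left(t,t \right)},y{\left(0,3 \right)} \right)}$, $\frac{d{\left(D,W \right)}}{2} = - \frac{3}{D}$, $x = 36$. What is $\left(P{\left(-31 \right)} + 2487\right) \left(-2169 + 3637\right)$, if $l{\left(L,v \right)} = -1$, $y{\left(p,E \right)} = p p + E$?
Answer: $3702296$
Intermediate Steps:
$y{\left(p,E \right)} = E + p^{2}$ ($y{\left(p,E \right)} = p^{2} + E = E + p^{2}$)
$d{\left(D,W \right)} = - \frac{6}{D}$ ($d{\left(D,W \right)} = 2 \left(- \frac{3}{D}\right) = - \frac{6}{D}$)
$P{\left(t \right)} = 35$ ($P{\left(t \right)} = 36 - 1 = 35$)
$\left(P{\left(-31 \right)} + 2487\right) \left(-2169 + 3637\right) = \left(35 + 2487\right) \left(-2169 + 3637\right) = 2522 \cdot 1468 = 3702296$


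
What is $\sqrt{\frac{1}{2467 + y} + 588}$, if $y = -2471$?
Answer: $\frac{\sqrt{2351}}{2} \approx 24.244$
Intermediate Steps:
$\sqrt{\frac{1}{2467 + y} + 588} = \sqrt{\frac{1}{2467 - 2471} + 588} = \sqrt{\frac{1}{-4} + 588} = \sqrt{- \frac{1}{4} + 588} = \sqrt{\frac{2351}{4}} = \frac{\sqrt{2351}}{2}$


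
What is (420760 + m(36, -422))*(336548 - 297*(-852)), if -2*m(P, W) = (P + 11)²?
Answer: 247425525556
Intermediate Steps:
m(P, W) = -(11 + P)²/2 (m(P, W) = -(P + 11)²/2 = -(11 + P)²/2)
(420760 + m(36, -422))*(336548 - 297*(-852)) = (420760 - (11 + 36)²/2)*(336548 - 297*(-852)) = (420760 - ½*47²)*(336548 + 253044) = (420760 - ½*2209)*589592 = (420760 - 2209/2)*589592 = (839311/2)*589592 = 247425525556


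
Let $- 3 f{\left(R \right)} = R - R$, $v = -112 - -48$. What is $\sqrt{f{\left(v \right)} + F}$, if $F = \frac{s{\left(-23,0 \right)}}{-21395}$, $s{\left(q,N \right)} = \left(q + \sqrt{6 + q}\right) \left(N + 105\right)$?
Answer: $\frac{\sqrt{2066757 - 89859 i \sqrt{17}}}{4279} \approx 0.33731 - 0.029995 i$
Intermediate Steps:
$v = -64$ ($v = -112 + 48 = -64$)
$s{\left(q,N \right)} = \left(105 + N\right) \left(q + \sqrt{6 + q}\right)$ ($s{\left(q,N \right)} = \left(q + \sqrt{6 + q}\right) \left(105 + N\right) = \left(105 + N\right) \left(q + \sqrt{6 + q}\right)$)
$F = \frac{483}{4279} - \frac{21 i \sqrt{17}}{4279}$ ($F = \frac{105 \left(-23\right) + 105 \sqrt{6 - 23} + 0 \left(-23\right) + 0 \sqrt{6 - 23}}{-21395} = \left(-2415 + 105 \sqrt{-17} + 0 + 0 \sqrt{-17}\right) \left(- \frac{1}{21395}\right) = \left(-2415 + 105 i \sqrt{17} + 0 + 0 i \sqrt{17}\right) \left(- \frac{1}{21395}\right) = \left(-2415 + 105 i \sqrt{17} + 0 + 0\right) \left(- \frac{1}{21395}\right) = \left(-2415 + 105 i \sqrt{17}\right) \left(- \frac{1}{21395}\right) = \frac{483}{4279} - \frac{21 i \sqrt{17}}{4279} \approx 0.11288 - 0.020235 i$)
$f{\left(R \right)} = 0$ ($f{\left(R \right)} = - \frac{R - R}{3} = \left(- \frac{1}{3}\right) 0 = 0$)
$\sqrt{f{\left(v \right)} + F} = \sqrt{0 + \left(\frac{483}{4279} - \frac{21 i \sqrt{17}}{4279}\right)} = \sqrt{\frac{483}{4279} - \frac{21 i \sqrt{17}}{4279}}$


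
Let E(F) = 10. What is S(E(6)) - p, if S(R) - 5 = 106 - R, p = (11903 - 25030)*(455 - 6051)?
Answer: -73458591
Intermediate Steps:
p = 73458692 (p = -13127*(-5596) = 73458692)
S(R) = 111 - R (S(R) = 5 + (106 - R) = 111 - R)
S(E(6)) - p = (111 - 1*10) - 1*73458692 = (111 - 10) - 73458692 = 101 - 73458692 = -73458591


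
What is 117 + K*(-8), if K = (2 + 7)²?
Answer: -531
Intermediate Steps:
K = 81 (K = 9² = 81)
117 + K*(-8) = 117 + 81*(-8) = 117 - 648 = -531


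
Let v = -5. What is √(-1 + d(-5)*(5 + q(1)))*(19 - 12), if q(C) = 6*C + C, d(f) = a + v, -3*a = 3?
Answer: 7*I*√73 ≈ 59.808*I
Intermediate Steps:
a = -1 (a = -⅓*3 = -1)
d(f) = -6 (d(f) = -1 - 5 = -6)
q(C) = 7*C
√(-1 + d(-5)*(5 + q(1)))*(19 - 12) = √(-1 - 6*(5 + 7*1))*(19 - 12) = √(-1 - 6*(5 + 7))*7 = √(-1 - 6*12)*7 = √(-1 - 72)*7 = √(-73)*7 = (I*√73)*7 = 7*I*√73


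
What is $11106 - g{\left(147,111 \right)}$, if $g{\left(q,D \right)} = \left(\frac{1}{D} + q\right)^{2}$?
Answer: $- \frac{129440098}{12321} \approx -10506.0$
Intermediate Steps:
$g{\left(q,D \right)} = \left(q + \frac{1}{D}\right)^{2}$
$11106 - g{\left(147,111 \right)} = 11106 - \frac{\left(1 + 111 \cdot 147\right)^{2}}{12321} = 11106 - \frac{\left(1 + 16317\right)^{2}}{12321} = 11106 - \frac{16318^{2}}{12321} = 11106 - \frac{1}{12321} \cdot 266277124 = 11106 - \frac{266277124}{12321} = - \frac{129440098}{12321}$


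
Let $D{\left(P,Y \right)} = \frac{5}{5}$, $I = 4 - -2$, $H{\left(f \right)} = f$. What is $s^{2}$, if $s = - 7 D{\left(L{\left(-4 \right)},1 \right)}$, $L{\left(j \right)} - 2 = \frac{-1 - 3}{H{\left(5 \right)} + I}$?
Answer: $49$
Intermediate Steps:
$I = 6$ ($I = 4 + 2 = 6$)
$L{\left(j \right)} = \frac{18}{11}$ ($L{\left(j \right)} = 2 + \frac{-1 - 3}{5 + 6} = 2 - \frac{4}{11} = \frac{18}{11}$)
$D{\left(P,Y \right)} = 1$ ($D{\left(P,Y \right)} = 5 \cdot \frac{1}{5} = 1$)
$s = -7$ ($s = \left(-7\right) 1 = -7$)
$s^{2} = \left(-7\right)^{2} = 49$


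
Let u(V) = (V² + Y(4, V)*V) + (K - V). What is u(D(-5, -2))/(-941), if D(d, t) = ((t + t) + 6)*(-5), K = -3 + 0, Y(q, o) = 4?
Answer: -67/941 ≈ -0.071201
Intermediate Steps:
K = -3
D(d, t) = -30 - 10*t (D(d, t) = (2*t + 6)*(-5) = (6 + 2*t)*(-5) = -30 - 10*t)
u(V) = -3 + V² + 3*V (u(V) = (V² + 4*V) + (-3 - V) = -3 + V² + 3*V)
u(D(-5, -2))/(-941) = (-3 + (-30 - 10*(-2))² + 3*(-30 - 10*(-2)))/(-941) = (-3 + (-30 + 20)² + 3*(-30 + 20))*(-1/941) = (-3 + (-10)² + 3*(-10))*(-1/941) = (-3 + 100 - 30)*(-1/941) = 67*(-1/941) = -67/941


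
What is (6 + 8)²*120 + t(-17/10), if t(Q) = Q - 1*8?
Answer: 235103/10 ≈ 23510.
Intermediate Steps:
t(Q) = -8 + Q (t(Q) = Q - 8 = -8 + Q)
(6 + 8)²*120 + t(-17/10) = (6 + 8)²*120 + (-8 - 17/10) = 14²*120 + (-8 - 17*⅒) = 196*120 + (-8 - 17/10) = 23520 - 97/10 = 235103/10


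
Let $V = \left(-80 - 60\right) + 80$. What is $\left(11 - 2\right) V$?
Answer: $-540$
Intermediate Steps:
$V = -60$ ($V = -140 + 80 = -60$)
$\left(11 - 2\right) V = \left(11 - 2\right) \left(-60\right) = 9 \left(-60\right) = -540$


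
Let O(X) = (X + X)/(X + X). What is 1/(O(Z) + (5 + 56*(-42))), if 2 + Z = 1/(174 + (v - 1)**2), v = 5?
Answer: -1/2346 ≈ -0.00042626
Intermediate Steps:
Z = -379/190 (Z = -2 + 1/(174 + (5 - 1)**2) = -2 + 1/(174 + 4**2) = -2 + 1/(174 + 16) = -2 + 1/190 = -379/190 ≈ -1.9947)
O(X) = 1 (O(X) = (2*X)/((2*X)) = (2*X)*(1/(2*X)) = 1)
1/(O(Z) + (5 + 56*(-42))) = 1/(1 + (5 + 56*(-42))) = 1/(1 + (5 - 2352)) = 1/(1 - 2347) = 1/(-2346) = -1/2346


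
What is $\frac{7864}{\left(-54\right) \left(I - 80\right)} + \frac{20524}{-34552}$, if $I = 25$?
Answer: $\frac{3763583}{1832490} \approx 2.0538$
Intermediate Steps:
$\frac{7864}{\left(-54\right) \left(I - 80\right)} + \frac{20524}{-34552} = \frac{7864}{\left(-54\right) \left(25 - 80\right)} + \frac{20524}{-34552} = \frac{7864}{\left(-54\right) \left(-55\right)} + 20524 \left(- \frac{1}{34552}\right) = \frac{7864}{2970} - \frac{733}{1234} = 7864 \cdot \frac{1}{2970} - \frac{733}{1234} = \frac{3932}{1485} - \frac{733}{1234} = \frac{3763583}{1832490}$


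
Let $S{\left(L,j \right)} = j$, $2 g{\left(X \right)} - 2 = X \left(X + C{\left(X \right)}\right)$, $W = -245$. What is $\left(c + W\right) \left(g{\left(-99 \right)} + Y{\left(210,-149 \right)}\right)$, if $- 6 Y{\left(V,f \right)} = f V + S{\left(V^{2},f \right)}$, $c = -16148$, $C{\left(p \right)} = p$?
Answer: $- \frac{1479484643}{6} \approx -2.4658 \cdot 10^{8}$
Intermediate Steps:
$g{\left(X \right)} = 1 + X^{2}$ ($g{\left(X \right)} = 1 + \frac{X \left(X + X\right)}{2} = 1 + \frac{X 2 X}{2} = 1 + \frac{2 X^{2}}{2} = 1 + X^{2}$)
$Y{\left(V,f \right)} = - \frac{f}{6} - \frac{V f}{6}$ ($Y{\left(V,f \right)} = - \frac{f V + f}{6} = - \frac{V f + f}{6} = - \frac{f + V f}{6} = - \frac{f}{6} - \frac{V f}{6}$)
$\left(c + W\right) \left(g{\left(-99 \right)} + Y{\left(210,-149 \right)}\right) = \left(-16148 - 245\right) \left(\left(1 + \left(-99\right)^{2}\right) + \frac{1}{6} \left(-149\right) \left(-1 - 210\right)\right) = - 16393 \left(\left(1 + 9801\right) + \frac{1}{6} \left(-149\right) \left(-1 - 210\right)\right) = - 16393 \left(9802 + \frac{1}{6} \left(-149\right) \left(-211\right)\right) = - 16393 \left(9802 + \frac{31439}{6}\right) = \left(-16393\right) \frac{90251}{6} = - \frac{1479484643}{6}$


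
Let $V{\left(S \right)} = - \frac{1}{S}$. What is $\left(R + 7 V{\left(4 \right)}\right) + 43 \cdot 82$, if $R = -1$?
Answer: $\frac{14093}{4} \approx 3523.3$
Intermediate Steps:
$\left(R + 7 V{\left(4 \right)}\right) + 43 \cdot 82 = \left(-1 + 7 \left(- \frac{1}{4}\right)\right) + 43 \cdot 82 = \left(-1 + 7 \left(\left(-1\right) \frac{1}{4}\right)\right) + 3526 = \left(-1 + 7 \left(- \frac{1}{4}\right)\right) + 3526 = \left(-1 - \frac{7}{4}\right) + 3526 = - \frac{11}{4} + 3526 = \frac{14093}{4}$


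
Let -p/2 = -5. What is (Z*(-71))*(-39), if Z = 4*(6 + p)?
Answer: 177216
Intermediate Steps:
p = 10 (p = -2*(-5) = 10)
Z = 64 (Z = 4*(6 + 10) = 4*16 = 64)
(Z*(-71))*(-39) = (64*(-71))*(-39) = -4544*(-39) = 177216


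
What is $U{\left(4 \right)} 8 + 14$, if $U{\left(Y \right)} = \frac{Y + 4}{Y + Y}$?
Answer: $22$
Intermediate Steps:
$U{\left(Y \right)} = \frac{4 + Y}{2 Y}$
$U{\left(4 \right)} 8 + 14 = \frac{4 + 4}{2 \cdot 4} \cdot 8 + 14 = \frac{1}{2} \cdot \frac{1}{4} \cdot 8 \cdot 8 + 14 = 1 \cdot 8 + 14 = 8 + 14 = 22$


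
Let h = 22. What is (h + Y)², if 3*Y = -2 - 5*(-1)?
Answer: 529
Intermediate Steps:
Y = 1 (Y = (-2 - 5*(-1))/3 = (-2 + 5)/3 = (⅓)*3 = 1)
(h + Y)² = (22 + 1)² = 23² = 529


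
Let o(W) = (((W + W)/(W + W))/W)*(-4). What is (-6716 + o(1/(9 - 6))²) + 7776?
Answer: 1204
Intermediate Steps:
o(W) = -4/W (o(W) = (((2*W)/((2*W)))/W)*(-4) = (((2*W)*(1/(2*W)))/W)*(-4) = (1/W)*(-4) = -4/W)
(-6716 + o(1/(9 - 6))²) + 7776 = (-6716 + (-4/(1/(9 - 6)))²) + 7776 = (-6716 + (-4/(1/3))²) + 7776 = (-6716 + (-4/⅓)²) + 7776 = (-6716 + (-4*3)²) + 7776 = (-6716 + (-12)²) + 7776 = (-6716 + 144) + 7776 = -6572 + 7776 = 1204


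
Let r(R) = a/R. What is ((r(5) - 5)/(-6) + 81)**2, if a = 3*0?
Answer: 241081/36 ≈ 6696.7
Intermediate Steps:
a = 0
r(R) = 0 (r(R) = 0/R = 0)
((r(5) - 5)/(-6) + 81)**2 = ((0 - 5)/(-6) + 81)**2 = (-5*(-1/6) + 81)**2 = (5/6 + 81)**2 = (491/6)**2 = 241081/36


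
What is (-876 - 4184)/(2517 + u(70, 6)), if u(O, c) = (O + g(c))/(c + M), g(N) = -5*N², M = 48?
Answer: -34155/16976 ≈ -2.0120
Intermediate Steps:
u(O, c) = (O - 5*c²)/(48 + c) (u(O, c) = (O - 5*c²)/(c + 48) = (O - 5*c²)/(48 + c))
(-876 - 4184)/(2517 + u(70, 6)) = (-876 - 4184)/(2517 + (70 - 5*6²)/(48 + 6)) = -5060/(2517 + (70 - 5*36)/54) = -5060/(2517 + (70 - 180)/54) = -5060/(2517 + (1/54)*(-110)) = -5060/(2517 - 55/27) = -5060/67904/27 = -5060*27/67904 = -34155/16976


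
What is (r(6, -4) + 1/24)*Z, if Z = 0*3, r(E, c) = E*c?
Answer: 0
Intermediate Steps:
Z = 0
(r(6, -4) + 1/24)*Z = (6*(-4) + 1/24)*0 = (-24 + 1/24)*0 = -575/24*0 = 0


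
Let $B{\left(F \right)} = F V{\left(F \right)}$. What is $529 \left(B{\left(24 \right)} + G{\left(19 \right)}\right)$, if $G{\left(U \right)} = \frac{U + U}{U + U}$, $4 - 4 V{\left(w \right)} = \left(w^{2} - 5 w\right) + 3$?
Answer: $-1443641$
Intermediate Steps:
$V{\left(w \right)} = \frac{1}{4} - \frac{w^{2}}{4} + \frac{5 w}{4}$ ($V{\left(w \right)} = 1 - \frac{\left(w^{2} - 5 w\right) + 3}{4} = 1 - \frac{3 + w^{2} - 5 w}{4} = 1 - \left(\frac{3}{4} - \frac{5 w}{4} + \frac{w^{2}}{4}\right) = \frac{1}{4} - \frac{w^{2}}{4} + \frac{5 w}{4}$)
$B{\left(F \right)} = F \left(\frac{1}{4} - \frac{F^{2}}{4} + \frac{5 F}{4}\right)$
$G{\left(U \right)} = 1$ ($G{\left(U \right)} = \frac{2 U}{2 U} = 2 U \frac{1}{2 U} = 1$)
$529 \left(B{\left(24 \right)} + G{\left(19 \right)}\right) = 529 \left(\frac{1}{4} \cdot 24 \left(1 - 24^{2} + 5 \cdot 24\right) + 1\right) = 529 \left(\frac{1}{4} \cdot 24 \left(1 - 576 + 120\right) + 1\right) = 529 \left(\frac{1}{4} \cdot 24 \left(-455\right) + 1\right) = 529 \left(-2730 + 1\right) = 529 \left(-2729\right) = -1443641$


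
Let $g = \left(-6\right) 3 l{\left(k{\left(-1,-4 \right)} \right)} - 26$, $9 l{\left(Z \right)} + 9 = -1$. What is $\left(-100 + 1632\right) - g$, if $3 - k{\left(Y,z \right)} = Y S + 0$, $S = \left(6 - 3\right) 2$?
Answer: $1538$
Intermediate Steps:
$S = 6$ ($S = 3 \cdot 2 = 6$)
$k{\left(Y,z \right)} = 3 - 6 Y$ ($k{\left(Y,z \right)} = 3 - \left(Y 6 + 0\right) = 3 - \left(6 Y + 0\right) = 3 - 6 Y$)
$l{\left(Z \right)} = - \frac{10}{9}$ ($l{\left(Z \right)} = -1 + \frac{1}{9} \left(-1\right) = -1 - \frac{1}{9} = - \frac{10}{9}$)
$g = -6$ ($g = \left(-6\right) 3 \left(- \frac{10}{9}\right) - 26 = \left(-18\right) \left(- \frac{10}{9}\right) - 26 = 20 - 26 = -6$)
$\left(-100 + 1632\right) - g = \left(-100 + 1632\right) - -6 = 1532 + 6 = 1538$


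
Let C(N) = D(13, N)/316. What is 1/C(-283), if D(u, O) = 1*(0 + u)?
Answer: 316/13 ≈ 24.308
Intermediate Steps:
D(u, O) = u (D(u, O) = 1*u = u)
C(N) = 13/316
1/C(-283) = 1/(13/316) = 316/13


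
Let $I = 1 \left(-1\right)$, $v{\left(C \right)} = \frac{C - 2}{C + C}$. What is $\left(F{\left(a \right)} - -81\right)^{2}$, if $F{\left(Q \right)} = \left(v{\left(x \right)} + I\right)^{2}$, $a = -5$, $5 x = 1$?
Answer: $\frac{198025}{16} \approx 12377.0$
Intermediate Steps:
$x = \frac{1}{5}$ ($x = \frac{1}{5} \cdot 1 = \frac{1}{5} \approx 0.2$)
$v{\left(C \right)} = \frac{-2 + C}{2 C}$
$I = -1$
$F{\left(Q \right)} = \frac{121}{4}$ ($F{\left(Q \right)} = \left(\frac{\frac{1}{\frac{1}{5}} \left(-2 + \frac{1}{5}\right)}{2} - 1\right)^{2} = \left(\frac{1}{2} \cdot 5 \left(- \frac{9}{5}\right) - 1\right)^{2} = \left(- \frac{9}{2} - 1\right)^{2} = \left(- \frac{11}{2}\right)^{2} = \frac{121}{4}$)
$\left(F{\left(a \right)} - -81\right)^{2} = \left(\frac{121}{4} - -81\right)^{2} = \left(\frac{121}{4} + 81\right)^{2} = \left(\frac{445}{4}\right)^{2} = \frac{198025}{16}$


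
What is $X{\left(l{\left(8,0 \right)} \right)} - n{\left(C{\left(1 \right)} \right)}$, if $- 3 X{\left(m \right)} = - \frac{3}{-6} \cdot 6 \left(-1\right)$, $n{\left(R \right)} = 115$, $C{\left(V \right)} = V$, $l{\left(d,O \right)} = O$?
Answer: $-114$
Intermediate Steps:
$X{\left(m \right)} = 1$ ($X{\left(m \right)} = - \frac{- \frac{3}{-6} \cdot 6 \left(-1\right)}{3} = - \frac{\left(-3\right) \left(- \frac{1}{6}\right) 6 \left(-1\right)}{3} = - \frac{\frac{1}{2} \cdot 6 \left(-1\right)}{3} = - \frac{3 \left(-1\right)}{3} = \left(- \frac{1}{3}\right) \left(-3\right) = 1$)
$X{\left(l{\left(8,0 \right)} \right)} - n{\left(C{\left(1 \right)} \right)} = 1 - 115 = -114$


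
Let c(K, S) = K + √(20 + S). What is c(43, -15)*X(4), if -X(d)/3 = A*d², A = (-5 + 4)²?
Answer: -2064 - 48*√5 ≈ -2171.3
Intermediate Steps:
A = 1 (A = (-1)² = 1)
X(d) = -3*d²
c(43, -15)*X(4) = (43 + √(20 - 15))*(-3*4²) = (43 + √5)*(-3*16) = (43 + √5)*(-48) = -2064 - 48*√5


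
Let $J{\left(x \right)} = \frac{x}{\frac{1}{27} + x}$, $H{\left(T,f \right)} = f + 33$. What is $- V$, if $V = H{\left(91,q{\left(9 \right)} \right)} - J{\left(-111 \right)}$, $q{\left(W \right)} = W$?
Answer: $- \frac{122835}{2996} \approx -41.0$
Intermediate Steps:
$H{\left(T,f \right)} = 33 + f$
$J{\left(x \right)} = \frac{x}{\frac{1}{27} + x}$
$V = \frac{122835}{2996}$ ($V = \left(33 + 9\right) - 27 \left(-111\right) \frac{1}{1 + 27 \left(-111\right)} = 42 - 27 \left(-111\right) \frac{1}{1 - 2997} = 42 - 27 \left(-111\right) \frac{1}{-2996} = 42 - 27 \left(-111\right) \left(- \frac{1}{2996}\right) = 42 - \frac{2997}{2996} = \frac{122835}{2996} \approx 41.0$)
$- V = \left(-1\right) \frac{122835}{2996} = - \frac{122835}{2996}$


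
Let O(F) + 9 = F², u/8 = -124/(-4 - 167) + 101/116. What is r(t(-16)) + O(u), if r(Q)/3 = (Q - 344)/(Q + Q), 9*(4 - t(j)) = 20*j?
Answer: 623520008383/4377319218 ≈ 142.44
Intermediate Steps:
t(j) = 4 - 20*j/9
u = 63310/4959 (u = 8*(-124/(-4 - 167) + 101/116) = 8*(-124/(-171) + 101*(1/116)) = 8*(-124*(-1/171) + 101/116) = 8*(124/171 + 101/116) = 8*(31655/19836) = 63310/4959 ≈ 12.767)
O(F) = -9 + F²
r(Q) = 3*(-344 + Q)/(2*Q) (r(Q) = 3*((Q - 344)/(Q + Q)) = 3*((-344 + Q)/((2*Q))) = 3*((-344 + Q)*(1/(2*Q))) = 3*((-344 + Q)/(2*Q)) = 3*(-344 + Q)/(2*Q))
r(t(-16)) + O(u) = (3/2 - 516/(4 - 20/9*(-16))) + (-9 + (63310/4959)²) = (3/2 - 516/(4 + 320/9)) + (-9 + 4008156100/24591681) = (3/2 - 516/356/9) + 3786830971/24591681 = (3/2 - 516*9/356) + 3786830971/24591681 = (3/2 - 1161/89) + 3786830971/24591681 = -2055/178 + 3786830971/24591681 = 623520008383/4377319218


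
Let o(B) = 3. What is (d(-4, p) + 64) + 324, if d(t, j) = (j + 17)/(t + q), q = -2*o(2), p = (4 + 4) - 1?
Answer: 1928/5 ≈ 385.60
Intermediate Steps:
p = 7 (p = 8 - 1 = 7)
q = -6 (q = -2*3 = -6)
d(t, j) = (17 + j)/(-6 + t) (d(t, j) = (j + 17)/(t - 6) = (17 + j)/(-6 + t))
(d(-4, p) + 64) + 324 = ((17 + 7)/(-6 - 4) + 64) + 324 = (24/(-10) + 64) + 324 = (-⅒*24 + 64) + 324 = (-12/5 + 64) + 324 = 308/5 + 324 = 1928/5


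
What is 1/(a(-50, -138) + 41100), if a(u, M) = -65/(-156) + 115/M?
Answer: 12/493195 ≈ 2.4331e-5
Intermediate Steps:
a(u, M) = 5/12 + 115/M (a(u, M) = -65*(-1/156) + 115/M = 5/12 + 115/M)
1/(a(-50, -138) + 41100) = 1/((5/12 + 115/(-138)) + 41100) = 1/((5/12 + 115*(-1/138)) + 41100) = 1/((5/12 - 5/6) + 41100) = 1/(-5/12 + 41100) = 1/(493195/12) = 12/493195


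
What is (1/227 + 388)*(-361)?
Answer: -31795797/227 ≈ -1.4007e+5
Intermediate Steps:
(1/227 + 388)*(-361) = (88077/227)*(-361) = -31795797/227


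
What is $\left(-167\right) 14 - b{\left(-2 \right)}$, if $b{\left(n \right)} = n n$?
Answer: $-2342$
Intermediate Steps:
$b{\left(n \right)} = n^{2}$
$\left(-167\right) 14 - b{\left(-2 \right)} = \left(-167\right) 14 - \left(-2\right)^{2} = -2338 - 4 = -2342$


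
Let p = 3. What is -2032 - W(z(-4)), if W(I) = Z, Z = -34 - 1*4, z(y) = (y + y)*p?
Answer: -1994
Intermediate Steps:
z(y) = 6*y (z(y) = (y + y)*3 = (2*y)*3 = 6*y)
Z = -38 (Z = -34 - 4 = -38)
W(I) = -38
-2032 - W(z(-4)) = -2032 - 1*(-38) = -2032 + 38 = -1994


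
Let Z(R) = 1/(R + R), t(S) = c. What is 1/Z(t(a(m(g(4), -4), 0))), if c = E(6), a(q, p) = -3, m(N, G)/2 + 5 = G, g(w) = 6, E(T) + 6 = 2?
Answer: -8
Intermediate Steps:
E(T) = -4 (E(T) = -6 + 2 = -4)
m(N, G) = -10 + 2*G
c = -4
t(S) = -4
Z(R) = 1/(2*R)
1/Z(t(a(m(g(4), -4), 0))) = 1/((1/2)/(-4)) = 1/((1/2)*(-1/4)) = 1/(-1/8) = -8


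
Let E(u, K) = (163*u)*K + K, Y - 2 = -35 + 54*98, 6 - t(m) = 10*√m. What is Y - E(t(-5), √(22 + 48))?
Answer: 5259 + √70*(-979 + 1630*I*√5) ≈ -2931.9 + 30495.0*I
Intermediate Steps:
t(m) = 6 - 10*√m
Y = 5259 (Y = 2 + (-35 + 54*98) = 2 + (-35 + 5292) = 2 + 5257 = 5259)
E(u, K) = K + 163*K*u (E(u, K) = 163*K*u + K = K + 163*K*u)
Y - E(t(-5), √(22 + 48)) = 5259 - √(22 + 48)*(1 + 163*(6 - 10*I*√5)) = 5259 - √70*(1 + 163*(6 - 10*I*√5)) = 5259 - √70*(1 + (978 - 1630*I*√5)) = 5259 - √70*(979 - 1630*I*√5)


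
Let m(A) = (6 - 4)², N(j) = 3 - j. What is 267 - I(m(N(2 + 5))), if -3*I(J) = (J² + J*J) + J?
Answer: 279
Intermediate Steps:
m(A) = 4 (m(A) = 2² = 4)
I(J) = -2*J²/3 - J/3 (I(J) = -((J² + J*J) + J)/3 = -((J² + J²) + J)/3 = -(2*J² + J)/3 = -(J + 2*J²)/3 = -2*J²/3 - J/3)
267 - I(m(N(2 + 5))) = 267 - (-1)*4*(1 + 2*4)/3 = 267 - (-1)*4*(1 + 8)/3 = 267 - (-1)*4*9/3 = 267 - 1*(-12) = 267 + 12 = 279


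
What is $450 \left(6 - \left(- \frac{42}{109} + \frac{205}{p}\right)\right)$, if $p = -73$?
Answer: $\frac{32918850}{7957} \approx 4137.1$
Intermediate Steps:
$450 \left(6 - \left(- \frac{42}{109} + \frac{205}{p}\right)\right) = 450 \left(6 - \left(- \frac{205}{73} - \frac{42}{109}\right)\right) = 450 \left(6 - - \frac{25411}{7957}\right) = 450 \left(6 + \left(\frac{205}{73} + \frac{42}{109}\right)\right) = 450 \left(6 + \frac{25411}{7957}\right) = 450 \cdot \frac{73153}{7957} = \frac{32918850}{7957}$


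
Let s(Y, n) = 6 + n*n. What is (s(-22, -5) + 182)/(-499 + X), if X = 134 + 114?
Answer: -213/251 ≈ -0.84861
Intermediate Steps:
X = 248
s(Y, n) = 6 + n²
(s(-22, -5) + 182)/(-499 + X) = ((6 + (-5)²) + 182)/(-499 + 248) = ((6 + 25) + 182)/(-251) = (31 + 182)*(-1/251) = 213*(-1/251) = -213/251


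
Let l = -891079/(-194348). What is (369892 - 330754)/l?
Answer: 1086627432/127297 ≈ 8536.2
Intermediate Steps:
l = 127297/27764 (l = -891079*(-1/194348) = 127297/27764 ≈ 4.5850)
(369892 - 330754)/l = (369892 - 330754)/(127297/27764) = 39138*(27764/127297) = 1086627432/127297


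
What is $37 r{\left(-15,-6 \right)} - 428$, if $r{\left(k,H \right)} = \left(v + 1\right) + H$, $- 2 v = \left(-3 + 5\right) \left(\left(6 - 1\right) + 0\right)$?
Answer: $-798$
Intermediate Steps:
$v = -5$ ($v = - \frac{\left(-3 + 5\right) \left(\left(6 - 1\right) + 0\right)}{2} = - \frac{2 \left(\left(6 - 1\right) + 0\right)}{2} = - \frac{2 \left(5 + 0\right)}{2} = - \frac{2 \cdot 5}{2} = \left(- \frac{1}{2}\right) 10 = -5$)
$r{\left(k,H \right)} = -4 + H$ ($r{\left(k,H \right)} = \left(-5 + 1\right) + H = -4 + H$)
$37 r{\left(-15,-6 \right)} - 428 = 37 \left(-4 - 6\right) - 428 = 37 \left(-10\right) - 428 = -370 - 428 = -798$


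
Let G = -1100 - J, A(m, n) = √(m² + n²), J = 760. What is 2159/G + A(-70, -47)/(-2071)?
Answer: -2159/1860 - √7109/2071 ≈ -1.2015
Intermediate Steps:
G = -1860 (G = -1100 - 1*760 = -1100 - 760 = -1860)
2159/G + A(-70, -47)/(-2071) = 2159/(-1860) + √((-70)² + (-47)²)/(-2071) = 2159*(-1/1860) + √(4900 + 2209)*(-1/2071) = -2159/1860 + √7109*(-1/2071) = -2159/1860 - √7109/2071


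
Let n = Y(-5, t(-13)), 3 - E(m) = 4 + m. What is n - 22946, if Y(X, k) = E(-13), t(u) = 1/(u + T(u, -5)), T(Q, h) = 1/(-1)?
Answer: -22934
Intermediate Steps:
T(Q, h) = -1
t(u) = 1/(-1 + u) (t(u) = 1/(u - 1) = 1/(-1 + u))
E(m) = -1 - m (E(m) = 3 - (4 + m) = 3 + (-4 - m) = -1 - m)
Y(X, k) = 12 (Y(X, k) = -1 - 1*(-13) = -1 + 13 = 12)
n = 12
n - 22946 = 12 - 22946 = -22934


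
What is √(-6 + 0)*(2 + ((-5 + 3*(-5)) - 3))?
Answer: -21*I*√6 ≈ -51.439*I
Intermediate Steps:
√(-6 + 0)*(2 + ((-5 + 3*(-5)) - 3)) = √(-6)*(2 + ((-5 - 15) - 3)) = (I*√6)*(2 + (-20 - 3)) = (I*√6)*(2 - 23) = (I*√6)*(-21) = -21*I*√6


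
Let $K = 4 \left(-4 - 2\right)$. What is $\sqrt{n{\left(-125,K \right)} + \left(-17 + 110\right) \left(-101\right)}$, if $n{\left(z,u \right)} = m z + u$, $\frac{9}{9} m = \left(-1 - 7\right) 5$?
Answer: $i \sqrt{4417} \approx 66.461 i$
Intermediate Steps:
$m = -40$ ($m = \left(-1 - 7\right) 5 = \left(-8\right) 5 = -40$)
$K = -24$ ($K = 4 \left(-6\right) = -24$)
$n{\left(z,u \right)} = u - 40 z$ ($n{\left(z,u \right)} = - 40 z + u = u - 40 z$)
$\sqrt{n{\left(-125,K \right)} + \left(-17 + 110\right) \left(-101\right)} = \sqrt{\left(-24 - -5000\right) + \left(-17 + 110\right) \left(-101\right)} = \sqrt{\left(-24 + 5000\right) + 93 \left(-101\right)} = \sqrt{4976 - 9393} = \sqrt{-4417} = i \sqrt{4417}$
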